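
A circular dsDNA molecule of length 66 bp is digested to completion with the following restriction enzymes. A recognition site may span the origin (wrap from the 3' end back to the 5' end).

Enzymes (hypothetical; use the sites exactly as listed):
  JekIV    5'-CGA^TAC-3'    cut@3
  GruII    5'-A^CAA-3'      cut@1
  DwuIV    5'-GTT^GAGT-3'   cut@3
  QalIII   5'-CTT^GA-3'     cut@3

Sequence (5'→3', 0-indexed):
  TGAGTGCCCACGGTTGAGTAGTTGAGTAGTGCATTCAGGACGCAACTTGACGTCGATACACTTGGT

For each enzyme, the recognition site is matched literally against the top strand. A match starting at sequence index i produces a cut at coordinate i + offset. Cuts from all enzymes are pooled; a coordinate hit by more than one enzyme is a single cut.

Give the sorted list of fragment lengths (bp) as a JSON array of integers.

Scan for sites:
  JekIV CGATAC/3: at [53] ⇒ [56]
  GruII (ACAA, off=1): no sites
  DwuIV GTTGAGT/3: at [12, 20, 64] ⇒ [1, 15, 23]
  QalIII CTTGA/3: at [45] ⇒ [48]

All cut coordinates (distinct, sorted): [1, 15, 23, 48, 56]

Fragment lengths:
  1→15: 14 bp
  15→23: 8 bp
  23→48: 25 bp
  48→56: 8 bp
  56→1 (wrap): 66-56+1 = 11 bp

[8,8,11,14,25]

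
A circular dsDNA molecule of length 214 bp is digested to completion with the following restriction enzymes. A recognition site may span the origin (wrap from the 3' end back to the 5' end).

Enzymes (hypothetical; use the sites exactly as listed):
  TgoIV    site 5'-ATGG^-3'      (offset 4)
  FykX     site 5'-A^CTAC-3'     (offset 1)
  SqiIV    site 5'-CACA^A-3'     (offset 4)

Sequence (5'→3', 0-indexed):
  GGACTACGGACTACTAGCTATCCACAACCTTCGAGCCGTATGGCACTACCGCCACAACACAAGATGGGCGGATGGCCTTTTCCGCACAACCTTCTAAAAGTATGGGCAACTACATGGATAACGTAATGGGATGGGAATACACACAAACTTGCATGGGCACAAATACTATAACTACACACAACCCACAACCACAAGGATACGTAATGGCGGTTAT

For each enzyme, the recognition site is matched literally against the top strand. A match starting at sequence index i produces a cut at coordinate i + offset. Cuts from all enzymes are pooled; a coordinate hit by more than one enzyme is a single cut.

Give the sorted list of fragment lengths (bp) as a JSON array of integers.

Per-enzyme occurrences:
  TgoIV (ATGG, off=4): starts [39, 63, 71, 101, 113, 125, 130, 152, 203, 212] → cuts [2, 43, 67, 75, 105, 117, 129, 134, 156, 207]
  FykX (ACTAC, off=1): starts [2, 9, 44, 108, 170] → cuts [3, 10, 45, 109, 171]
  SqiIV (CACAA, off=4): starts [22, 52, 57, 84, 141, 157, 176, 183, 189] → cuts [26, 56, 61, 88, 145, 161, 180, 187, 193]

Pooled cuts: [2, 3, 10, 26, 43, 45, 56, 61, 67, 75, 88, 105, 109, 117, 129, 134, 145, 156, 161, 171, 180, 187, 193, 207]

Fragments:
  2→3: 1 bp
  3→10: 7 bp
  10→26: 16 bp
  26→43: 17 bp
  43→45: 2 bp
  45→56: 11 bp
  56→61: 5 bp
  61→67: 6 bp
  67→75: 8 bp
  75→88: 13 bp
  88→105: 17 bp
  105→109: 4 bp
  109→117: 8 bp
  117→129: 12 bp
  129→134: 5 bp
  134→145: 11 bp
  145→156: 11 bp
  156→161: 5 bp
  161→171: 10 bp
  171→180: 9 bp
  180→187: 7 bp
  187→193: 6 bp
  193→207: 14 bp
  207→2 (wrap): 214-207+2 = 9 bp

[1,2,4,5,5,5,6,6,7,7,8,8,9,9,10,11,11,11,12,13,14,16,17,17]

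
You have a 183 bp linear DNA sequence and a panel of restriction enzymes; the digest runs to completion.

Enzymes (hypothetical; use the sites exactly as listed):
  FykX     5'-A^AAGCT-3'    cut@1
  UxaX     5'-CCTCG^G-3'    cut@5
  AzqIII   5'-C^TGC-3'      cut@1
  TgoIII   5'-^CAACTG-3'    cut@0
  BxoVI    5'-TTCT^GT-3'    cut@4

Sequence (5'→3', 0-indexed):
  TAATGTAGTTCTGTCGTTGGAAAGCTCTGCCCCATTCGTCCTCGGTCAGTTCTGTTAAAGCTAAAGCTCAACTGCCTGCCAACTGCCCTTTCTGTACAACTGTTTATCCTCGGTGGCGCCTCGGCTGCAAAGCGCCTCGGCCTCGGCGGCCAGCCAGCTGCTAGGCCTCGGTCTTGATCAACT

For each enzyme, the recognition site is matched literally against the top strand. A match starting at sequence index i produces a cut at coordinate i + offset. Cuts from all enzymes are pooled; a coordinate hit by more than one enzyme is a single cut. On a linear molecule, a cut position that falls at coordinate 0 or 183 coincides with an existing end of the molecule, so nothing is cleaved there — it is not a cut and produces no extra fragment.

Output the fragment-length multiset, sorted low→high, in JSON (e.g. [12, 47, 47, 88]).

[2,3,3,4,4,4,4,5,6,6,6,9,9,10,11,12,12,13,13,14,16,17]

Per-enzyme occurrences:
  FykX AAAGCT/1: at [20, 56, 62] ⇒ [21, 57, 63]
  UxaX CCTCGG/5: at [39, 107, 118, 134, 140, 165] ⇒ [44, 112, 123, 139, 145, 170]
  AzqIII CTGC/1: at [26, 71, 75, 82, 124, 157] ⇒ [27, 72, 76, 83, 125, 158]
  TgoIII CAACTG/0: at [68, 79, 96] ⇒ [68, 79, 96]
  BxoVI TTCTGT/4: at [8, 49, 89] ⇒ [12, 53, 93]

All cut coordinates (distinct, sorted): [12, 21, 27, 44, 53, 57, 63, 68, 72, 76, 79, 83, 93, 96, 112, 123, 125, 139, 145, 158, 170]

Fragment lengths:
  [0,12): 12 bp
  [12,21): 9 bp
  [21,27): 6 bp
  [27,44): 17 bp
  [44,53): 9 bp
  [53,57): 4 bp
  [57,63): 6 bp
  [63,68): 5 bp
  [68,72): 4 bp
  [72,76): 4 bp
  [76,79): 3 bp
  [79,83): 4 bp
  [83,93): 10 bp
  [93,96): 3 bp
  [96,112): 16 bp
  [112,123): 11 bp
  [123,125): 2 bp
  [125,139): 14 bp
  [139,145): 6 bp
  [145,158): 13 bp
  [158,170): 12 bp
  [170,183): 13 bp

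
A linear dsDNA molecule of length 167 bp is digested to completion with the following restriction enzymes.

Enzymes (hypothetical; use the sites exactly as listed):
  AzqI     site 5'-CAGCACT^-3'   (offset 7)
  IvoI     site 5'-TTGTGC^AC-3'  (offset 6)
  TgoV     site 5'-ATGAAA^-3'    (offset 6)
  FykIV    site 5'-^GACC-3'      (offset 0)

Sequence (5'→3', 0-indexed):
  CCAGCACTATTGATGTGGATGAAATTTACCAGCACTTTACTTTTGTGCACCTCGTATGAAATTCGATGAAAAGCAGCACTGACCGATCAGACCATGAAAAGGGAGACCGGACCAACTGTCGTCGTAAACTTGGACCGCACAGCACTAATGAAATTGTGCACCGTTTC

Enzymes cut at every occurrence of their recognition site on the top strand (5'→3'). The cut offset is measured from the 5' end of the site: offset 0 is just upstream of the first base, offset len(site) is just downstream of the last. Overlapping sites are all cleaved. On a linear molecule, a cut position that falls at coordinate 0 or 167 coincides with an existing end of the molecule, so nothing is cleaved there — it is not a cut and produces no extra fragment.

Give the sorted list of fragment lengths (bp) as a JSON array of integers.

Per-enzyme occurrences:
  AzqI CAGCACT/7: at [1, 29, 73, 139] ⇒ [8, 36, 80, 146]
  IvoI TTGTGCAC/6: at [42, 153] ⇒ [48, 159]
  TgoV ATGAAA/6: at [18, 55, 65, 93, 147] ⇒ [24, 61, 71, 99, 153]
  FykIV GACC/0: at [80, 89, 104, 109, 132] ⇒ [80, 89, 104, 109, 132]

Pooled cuts: [8, 24, 36, 48, 61, 71, 80, 89, 99, 104, 109, 132, 146, 153, 159]

Fragment lengths:
  [0,8): 8 bp
  [8,24): 16 bp
  [24,36): 12 bp
  [36,48): 12 bp
  [48,61): 13 bp
  [61,71): 10 bp
  [71,80): 9 bp
  [80,89): 9 bp
  [89,99): 10 bp
  [99,104): 5 bp
  [104,109): 5 bp
  [109,132): 23 bp
  [132,146): 14 bp
  [146,153): 7 bp
  [153,159): 6 bp
  [159,167): 8 bp

[5,5,6,7,8,8,9,9,10,10,12,12,13,14,16,23]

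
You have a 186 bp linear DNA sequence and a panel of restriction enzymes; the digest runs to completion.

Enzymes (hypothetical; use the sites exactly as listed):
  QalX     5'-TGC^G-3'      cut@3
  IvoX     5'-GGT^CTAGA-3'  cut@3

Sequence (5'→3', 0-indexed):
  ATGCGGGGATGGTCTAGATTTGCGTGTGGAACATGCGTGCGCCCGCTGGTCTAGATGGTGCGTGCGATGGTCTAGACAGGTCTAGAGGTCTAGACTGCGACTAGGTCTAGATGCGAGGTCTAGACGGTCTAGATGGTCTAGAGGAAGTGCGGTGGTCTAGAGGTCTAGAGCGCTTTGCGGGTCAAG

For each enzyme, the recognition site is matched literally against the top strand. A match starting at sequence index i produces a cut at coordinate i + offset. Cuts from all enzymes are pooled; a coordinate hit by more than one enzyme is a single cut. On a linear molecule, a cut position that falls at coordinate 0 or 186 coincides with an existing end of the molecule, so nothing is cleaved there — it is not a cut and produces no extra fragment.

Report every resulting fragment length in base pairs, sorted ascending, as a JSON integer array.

[4,4,4,5,6,6,8,8,8,8,8,9,9,9,9,10,10,10,11,13,13,14]

Scan for sites:
  QalX (TGCG, off=3): starts [1, 20, 33, 37, 58, 62, 95, 111, 147, 175] → cuts [4, 23, 36, 40, 61, 65, 98, 114, 150, 178]
  IvoX (GGTCTAGA, off=3): starts [10, 47, 68, 78, 86, 103, 116, 125, 134, 153, 161] → cuts [13, 50, 71, 81, 89, 106, 119, 128, 137, 156, 164]

Pooled cuts: [4, 13, 23, 36, 40, 50, 61, 65, 71, 81, 89, 98, 106, 114, 119, 128, 137, 150, 156, 164, 178]

Fragments:
  [0,4): 4 bp
  [4,13): 9 bp
  [13,23): 10 bp
  [23,36): 13 bp
  [36,40): 4 bp
  [40,50): 10 bp
  [50,61): 11 bp
  [61,65): 4 bp
  [65,71): 6 bp
  [71,81): 10 bp
  [81,89): 8 bp
  [89,98): 9 bp
  [98,106): 8 bp
  [106,114): 8 bp
  [114,119): 5 bp
  [119,128): 9 bp
  [128,137): 9 bp
  [137,150): 13 bp
  [150,156): 6 bp
  [156,164): 8 bp
  [164,178): 14 bp
  [178,186): 8 bp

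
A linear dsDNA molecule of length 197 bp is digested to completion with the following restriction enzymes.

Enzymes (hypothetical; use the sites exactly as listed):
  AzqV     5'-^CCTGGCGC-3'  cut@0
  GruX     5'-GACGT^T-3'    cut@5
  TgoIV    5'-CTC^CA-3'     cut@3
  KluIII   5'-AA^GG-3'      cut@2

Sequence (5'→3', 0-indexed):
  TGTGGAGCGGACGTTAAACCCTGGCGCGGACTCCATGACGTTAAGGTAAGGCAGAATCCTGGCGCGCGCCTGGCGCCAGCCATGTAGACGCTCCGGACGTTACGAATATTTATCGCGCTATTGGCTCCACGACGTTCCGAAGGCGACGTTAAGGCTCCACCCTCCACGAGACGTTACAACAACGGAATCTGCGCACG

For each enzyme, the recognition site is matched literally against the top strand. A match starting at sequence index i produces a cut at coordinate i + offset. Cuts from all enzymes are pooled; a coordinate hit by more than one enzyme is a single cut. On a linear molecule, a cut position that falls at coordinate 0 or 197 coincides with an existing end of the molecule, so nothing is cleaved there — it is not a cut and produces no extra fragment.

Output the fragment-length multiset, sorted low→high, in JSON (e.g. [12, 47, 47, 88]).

Scan for sites:
  AzqV CCTGGCGC/0: at [19, 57, 68] ⇒ [19, 57, 68]
  GruX GACGTT/5: at [9, 36, 95, 130, 144, 169] ⇒ [14, 41, 100, 135, 149, 174]
  TgoIV CTCCA/3: at [30, 124, 154, 161] ⇒ [33, 127, 157, 164]
  KluIII AAGG/2: at [42, 47, 139, 150] ⇒ [44, 49, 141, 152]

All cut coordinates (distinct, sorted): [14, 19, 33, 41, 44, 49, 57, 68, 100, 127, 135, 141, 149, 152, 157, 164, 174]

Fragments:
  [0,14): 14 bp
  [14,19): 5 bp
  [19,33): 14 bp
  [33,41): 8 bp
  [41,44): 3 bp
  [44,49): 5 bp
  [49,57): 8 bp
  [57,68): 11 bp
  [68,100): 32 bp
  [100,127): 27 bp
  [127,135): 8 bp
  [135,141): 6 bp
  [141,149): 8 bp
  [149,152): 3 bp
  [152,157): 5 bp
  [157,164): 7 bp
  [164,174): 10 bp
  [174,197): 23 bp

[3,3,5,5,5,6,7,8,8,8,8,10,11,14,14,23,27,32]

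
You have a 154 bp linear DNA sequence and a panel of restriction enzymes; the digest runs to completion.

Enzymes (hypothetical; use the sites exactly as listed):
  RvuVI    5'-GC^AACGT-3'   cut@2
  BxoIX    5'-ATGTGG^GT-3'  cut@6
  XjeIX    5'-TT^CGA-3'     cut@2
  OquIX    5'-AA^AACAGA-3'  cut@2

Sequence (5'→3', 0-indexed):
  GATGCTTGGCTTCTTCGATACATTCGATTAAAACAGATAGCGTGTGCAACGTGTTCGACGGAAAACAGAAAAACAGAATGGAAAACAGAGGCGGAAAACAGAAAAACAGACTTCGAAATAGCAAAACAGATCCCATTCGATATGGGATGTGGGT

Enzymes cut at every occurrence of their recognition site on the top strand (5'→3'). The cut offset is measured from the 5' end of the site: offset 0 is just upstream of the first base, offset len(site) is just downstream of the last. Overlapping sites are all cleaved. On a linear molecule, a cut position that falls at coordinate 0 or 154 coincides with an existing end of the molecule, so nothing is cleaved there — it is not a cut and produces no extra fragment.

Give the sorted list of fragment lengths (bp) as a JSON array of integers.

[2,7,8,8,8,8,9,9,11,12,13,13,15,15,16]

Scan for sites:
  RvuVI GCAACGT/2: at [45] ⇒ [47]
  BxoIX ATGTGGGT/6: at [146] ⇒ [152]
  XjeIX TTCGA/2: at [13, 22, 53, 111, 135] ⇒ [15, 24, 55, 113, 137]
  OquIX AAAACAGA/2: at [29, 61, 69, 81, 94, 102, 122] ⇒ [31, 63, 71, 83, 96, 104, 124]

All cut coordinates (distinct, sorted): [15, 24, 31, 47, 55, 63, 71, 83, 96, 104, 113, 124, 137, 152]

Fragments:
  [0,15): 15 bp
  [15,24): 9 bp
  [24,31): 7 bp
  [31,47): 16 bp
  [47,55): 8 bp
  [55,63): 8 bp
  [63,71): 8 bp
  [71,83): 12 bp
  [83,96): 13 bp
  [96,104): 8 bp
  [104,113): 9 bp
  [113,124): 11 bp
  [124,137): 13 bp
  [137,152): 15 bp
  [152,154): 2 bp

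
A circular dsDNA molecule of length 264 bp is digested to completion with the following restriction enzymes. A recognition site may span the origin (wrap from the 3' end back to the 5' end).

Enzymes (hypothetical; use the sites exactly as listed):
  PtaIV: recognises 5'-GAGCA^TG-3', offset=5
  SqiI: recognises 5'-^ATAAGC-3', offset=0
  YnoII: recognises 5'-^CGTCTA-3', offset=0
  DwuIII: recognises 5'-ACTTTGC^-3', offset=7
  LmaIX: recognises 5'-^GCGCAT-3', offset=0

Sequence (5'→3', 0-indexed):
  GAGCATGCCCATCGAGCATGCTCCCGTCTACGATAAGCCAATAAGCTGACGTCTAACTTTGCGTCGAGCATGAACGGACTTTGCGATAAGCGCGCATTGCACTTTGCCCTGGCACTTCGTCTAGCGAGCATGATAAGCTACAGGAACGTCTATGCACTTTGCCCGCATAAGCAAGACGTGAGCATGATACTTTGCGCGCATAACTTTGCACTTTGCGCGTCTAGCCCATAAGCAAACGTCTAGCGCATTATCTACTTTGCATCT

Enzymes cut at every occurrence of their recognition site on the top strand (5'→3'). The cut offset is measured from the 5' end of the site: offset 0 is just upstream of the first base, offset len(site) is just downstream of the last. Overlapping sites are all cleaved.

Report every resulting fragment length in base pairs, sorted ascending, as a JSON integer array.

Per-enzyme occurrences:
  PtaIV (GAGCATG, off=5): starts [0, 13, 65, 125, 179] → cuts [5, 18, 70, 130, 184]
  SqiI (ATAAGC, off=0): starts [32, 40, 85, 132, 166, 227] → cuts [32, 40, 85, 132, 166, 227]
  YnoII (CGTCTA, off=0): starts [24, 49, 117, 146, 217, 236] → cuts [24, 49, 117, 146, 217, 236]
  DwuIII (ACTTTGC, off=7): starts [55, 77, 100, 155, 188, 202, 209, 253] → cuts [62, 84, 107, 162, 195, 209, 216, 260]
  LmaIX (GCGCAT, off=0): starts [91, 195, 242] → cuts [91, 195, 242]

Pooled cuts: [5, 18, 24, 32, 40, 49, 62, 70, 84, 85, 91, 107, 117, 130, 132, 146, 162, 166, 184, 195, 209, 216, 217, 227, 236, 242, 260]

Fragment lengths:
  5→18: 13 bp
  18→24: 6 bp
  24→32: 8 bp
  32→40: 8 bp
  40→49: 9 bp
  49→62: 13 bp
  62→70: 8 bp
  70→84: 14 bp
  84→85: 1 bp
  85→91: 6 bp
  91→107: 16 bp
  107→117: 10 bp
  117→130: 13 bp
  130→132: 2 bp
  132→146: 14 bp
  146→162: 16 bp
  162→166: 4 bp
  166→184: 18 bp
  184→195: 11 bp
  195→209: 14 bp
  209→216: 7 bp
  216→217: 1 bp
  217→227: 10 bp
  227→236: 9 bp
  236→242: 6 bp
  242→260: 18 bp
  260→5 (wrap): 264-260+5 = 9 bp

[1,1,2,4,6,6,6,7,8,8,8,9,9,9,10,10,11,13,13,13,14,14,14,16,16,18,18]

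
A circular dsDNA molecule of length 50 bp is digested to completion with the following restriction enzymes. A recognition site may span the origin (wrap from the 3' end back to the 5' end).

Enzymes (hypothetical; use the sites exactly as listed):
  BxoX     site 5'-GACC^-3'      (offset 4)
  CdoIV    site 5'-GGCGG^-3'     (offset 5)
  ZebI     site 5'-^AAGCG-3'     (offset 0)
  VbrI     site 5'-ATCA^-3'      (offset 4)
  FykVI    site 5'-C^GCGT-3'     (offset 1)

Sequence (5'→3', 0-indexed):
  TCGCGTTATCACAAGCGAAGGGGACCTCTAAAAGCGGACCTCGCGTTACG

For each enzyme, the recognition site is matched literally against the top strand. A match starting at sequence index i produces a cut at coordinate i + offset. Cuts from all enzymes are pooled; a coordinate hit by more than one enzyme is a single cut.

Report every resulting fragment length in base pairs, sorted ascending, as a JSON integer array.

[1,2,5,9,9,10,14]

Site scan:
  BxoX GACC/4: at [22, 36] ⇒ [26, 40]
  CdoIV (GGCGG, off=5): no sites
  ZebI AAGCG/0: at [12, 31] ⇒ [12, 31]
  VbrI ATCA/4: at [7] ⇒ [11]
  FykVI CGCGT/1: at [1, 41] ⇒ [2, 42]

Pooled cuts: [2, 11, 12, 26, 31, 40, 42]

Fragment lengths:
  2→11: 9 bp
  11→12: 1 bp
  12→26: 14 bp
  26→31: 5 bp
  31→40: 9 bp
  40→42: 2 bp
  42→2 (wrap): 50-42+2 = 10 bp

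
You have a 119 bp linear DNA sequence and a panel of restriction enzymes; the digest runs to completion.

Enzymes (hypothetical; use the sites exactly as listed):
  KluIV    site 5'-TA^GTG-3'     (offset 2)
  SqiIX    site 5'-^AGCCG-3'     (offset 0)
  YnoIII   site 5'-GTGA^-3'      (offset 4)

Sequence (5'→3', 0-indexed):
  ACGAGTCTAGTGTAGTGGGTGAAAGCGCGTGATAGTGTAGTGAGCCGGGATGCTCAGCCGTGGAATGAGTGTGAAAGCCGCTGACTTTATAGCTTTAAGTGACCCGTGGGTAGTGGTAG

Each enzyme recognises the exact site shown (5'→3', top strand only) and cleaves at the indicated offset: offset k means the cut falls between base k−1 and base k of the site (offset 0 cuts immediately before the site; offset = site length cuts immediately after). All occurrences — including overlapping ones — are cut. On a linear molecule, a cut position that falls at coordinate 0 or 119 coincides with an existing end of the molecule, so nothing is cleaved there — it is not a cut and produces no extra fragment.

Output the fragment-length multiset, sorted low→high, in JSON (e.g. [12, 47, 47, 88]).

Per-enzyme occurrences:
  KluIV (TAGTG, off=2): starts [7, 12, 32, 37, 110] → cuts [9, 14, 34, 39, 112]
  SqiIX (AGCCG, off=0): starts [42, 55, 75] → cuts [42, 55, 75]
  YnoIII (GTGA, off=4): starts [18, 28, 39, 70, 98] → cuts [22, 32, 43, 74, 102]

Pooled cuts: [9, 14, 22, 32, 34, 39, 42, 43, 55, 74, 75, 102, 112]

Fragments:
  [0,9): 9 bp
  [9,14): 5 bp
  [14,22): 8 bp
  [22,32): 10 bp
  [32,34): 2 bp
  [34,39): 5 bp
  [39,42): 3 bp
  [42,43): 1 bp
  [43,55): 12 bp
  [55,74): 19 bp
  [74,75): 1 bp
  [75,102): 27 bp
  [102,112): 10 bp
  [112,119): 7 bp

[1,1,2,3,5,5,7,8,9,10,10,12,19,27]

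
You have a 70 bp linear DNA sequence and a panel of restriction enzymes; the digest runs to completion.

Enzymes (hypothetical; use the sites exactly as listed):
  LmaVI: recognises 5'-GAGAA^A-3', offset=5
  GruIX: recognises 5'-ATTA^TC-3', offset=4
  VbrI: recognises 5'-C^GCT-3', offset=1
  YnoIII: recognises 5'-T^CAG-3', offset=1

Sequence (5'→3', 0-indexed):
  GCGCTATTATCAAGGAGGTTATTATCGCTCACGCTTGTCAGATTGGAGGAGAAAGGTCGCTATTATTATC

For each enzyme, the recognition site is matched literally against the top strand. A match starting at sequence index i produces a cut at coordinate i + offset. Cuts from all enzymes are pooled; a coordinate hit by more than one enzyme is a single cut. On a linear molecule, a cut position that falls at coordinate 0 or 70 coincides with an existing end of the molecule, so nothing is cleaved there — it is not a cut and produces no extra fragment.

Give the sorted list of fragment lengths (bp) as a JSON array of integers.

[2,2,2,5,6,6,7,10,15,15]

Scan for sites:
  LmaVI (GAGAAA, off=5): starts [48] → cuts [53]
  GruIX (ATTATC, off=4): starts [5, 20, 64] → cuts [9, 24, 68]
  VbrI (CGCT, off=1): starts [1, 25, 31, 57] → cuts [2, 26, 32, 58]
  YnoIII (TCAG, off=1): starts [37] → cuts [38]

Pooled cuts: [2, 9, 24, 26, 32, 38, 53, 58, 68]

Fragment lengths:
  [0,2): 2 bp
  [2,9): 7 bp
  [9,24): 15 bp
  [24,26): 2 bp
  [26,32): 6 bp
  [32,38): 6 bp
  [38,53): 15 bp
  [53,58): 5 bp
  [58,68): 10 bp
  [68,70): 2 bp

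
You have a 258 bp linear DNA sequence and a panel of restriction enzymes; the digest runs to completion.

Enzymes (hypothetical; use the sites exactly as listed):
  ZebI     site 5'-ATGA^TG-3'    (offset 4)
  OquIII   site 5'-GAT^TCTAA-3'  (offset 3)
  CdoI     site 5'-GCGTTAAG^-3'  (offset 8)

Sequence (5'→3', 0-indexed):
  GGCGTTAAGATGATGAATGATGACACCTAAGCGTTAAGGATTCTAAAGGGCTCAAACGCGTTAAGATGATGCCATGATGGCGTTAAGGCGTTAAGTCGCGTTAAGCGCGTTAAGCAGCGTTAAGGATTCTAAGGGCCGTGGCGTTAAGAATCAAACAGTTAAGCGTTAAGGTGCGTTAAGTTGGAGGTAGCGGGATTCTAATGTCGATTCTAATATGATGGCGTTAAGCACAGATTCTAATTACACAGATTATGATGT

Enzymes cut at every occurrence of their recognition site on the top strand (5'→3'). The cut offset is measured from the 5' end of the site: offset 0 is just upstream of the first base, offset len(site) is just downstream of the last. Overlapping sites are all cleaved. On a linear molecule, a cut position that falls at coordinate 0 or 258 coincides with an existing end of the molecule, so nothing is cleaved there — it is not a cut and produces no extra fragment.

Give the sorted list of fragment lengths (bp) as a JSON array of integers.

Site scan:
  ZebI ATGATG/4: at [9, 16, 65, 73, 214, 251] ⇒ [13, 20, 69, 77, 218, 255]
  OquIII GATTCTAA/3: at [38, 124, 193, 205, 232] ⇒ [41, 127, 196, 208, 235]
  CdoI GCGTTAAG/8: at [1, 30, 57, 79, 87, 97, 106, 116, 140, 162, 172, 220] ⇒ [9, 38, 65, 87, 95, 105, 114, 124, 148, 170, 180, 228]

Pooled cuts: [9, 13, 20, 38, 41, 65, 69, 77, 87, 95, 105, 114, 124, 127, 148, 170, 180, 196, 208, 218, 228, 235, 255]

Fragment lengths:
  [0,9): 9 bp
  [9,13): 4 bp
  [13,20): 7 bp
  [20,38): 18 bp
  [38,41): 3 bp
  [41,65): 24 bp
  [65,69): 4 bp
  [69,77): 8 bp
  [77,87): 10 bp
  [87,95): 8 bp
  [95,105): 10 bp
  [105,114): 9 bp
  [114,124): 10 bp
  [124,127): 3 bp
  [127,148): 21 bp
  [148,170): 22 bp
  [170,180): 10 bp
  [180,196): 16 bp
  [196,208): 12 bp
  [208,218): 10 bp
  [218,228): 10 bp
  [228,235): 7 bp
  [235,255): 20 bp
  [255,258): 3 bp

[3,3,3,4,4,7,7,8,8,9,9,10,10,10,10,10,10,12,16,18,20,21,22,24]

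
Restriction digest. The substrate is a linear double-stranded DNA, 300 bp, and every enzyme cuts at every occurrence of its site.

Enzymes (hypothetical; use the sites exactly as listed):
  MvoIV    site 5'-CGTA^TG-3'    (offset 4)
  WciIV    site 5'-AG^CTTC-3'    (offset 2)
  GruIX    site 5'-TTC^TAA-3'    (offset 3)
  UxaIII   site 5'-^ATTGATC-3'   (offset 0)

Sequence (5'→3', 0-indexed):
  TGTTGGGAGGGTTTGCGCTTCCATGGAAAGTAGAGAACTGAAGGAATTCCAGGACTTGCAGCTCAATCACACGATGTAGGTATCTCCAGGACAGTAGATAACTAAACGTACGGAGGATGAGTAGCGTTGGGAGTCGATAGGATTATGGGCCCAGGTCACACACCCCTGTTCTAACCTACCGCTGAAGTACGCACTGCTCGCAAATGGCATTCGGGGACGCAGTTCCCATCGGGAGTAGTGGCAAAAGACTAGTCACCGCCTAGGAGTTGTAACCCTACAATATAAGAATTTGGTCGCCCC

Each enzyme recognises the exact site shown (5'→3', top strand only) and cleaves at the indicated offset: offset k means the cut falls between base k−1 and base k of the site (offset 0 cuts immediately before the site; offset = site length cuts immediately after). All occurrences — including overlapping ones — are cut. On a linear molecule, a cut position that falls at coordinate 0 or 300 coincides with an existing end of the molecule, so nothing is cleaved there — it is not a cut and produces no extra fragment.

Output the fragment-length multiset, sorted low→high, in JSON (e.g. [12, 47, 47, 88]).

Site scan:
  MvoIV (CGTATG, off=4): no sites
  WciIV (AGCTTC, off=2): no sites
  GruIX (TTCTAA, off=3): starts [168] → cuts [171]
  UxaIII (ATTGATC, off=0): no sites

All cut coordinates (distinct, sorted): [171]

Fragment lengths:
  [0,171): 171 bp
  [171,300): 129 bp

[129,171]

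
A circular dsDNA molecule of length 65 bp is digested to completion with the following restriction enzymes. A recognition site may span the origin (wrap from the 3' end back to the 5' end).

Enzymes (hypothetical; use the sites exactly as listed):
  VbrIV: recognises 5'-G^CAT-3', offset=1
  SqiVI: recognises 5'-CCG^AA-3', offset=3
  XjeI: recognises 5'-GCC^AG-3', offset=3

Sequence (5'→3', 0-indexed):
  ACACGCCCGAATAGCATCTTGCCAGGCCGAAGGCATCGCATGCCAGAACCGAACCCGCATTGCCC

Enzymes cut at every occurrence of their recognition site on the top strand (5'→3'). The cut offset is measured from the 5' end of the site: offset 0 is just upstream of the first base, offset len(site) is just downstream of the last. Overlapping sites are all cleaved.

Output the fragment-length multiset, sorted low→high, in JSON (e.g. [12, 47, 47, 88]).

Site scan:
  VbrIV GCAT/1: at [13, 32, 37, 56] ⇒ [14, 33, 38, 57]
  SqiVI CCGAA/3: at [6, 26, 48] ⇒ [9, 29, 51]
  XjeI GCCAG/3: at [20, 41] ⇒ [23, 44]

All cut coordinates (distinct, sorted): [9, 14, 23, 29, 33, 38, 44, 51, 57]

Fragment lengths:
  9→14: 5 bp
  14→23: 9 bp
  23→29: 6 bp
  29→33: 4 bp
  33→38: 5 bp
  38→44: 6 bp
  44→51: 7 bp
  51→57: 6 bp
  57→9 (wrap): 65-57+9 = 17 bp

[4,5,5,6,6,6,7,9,17]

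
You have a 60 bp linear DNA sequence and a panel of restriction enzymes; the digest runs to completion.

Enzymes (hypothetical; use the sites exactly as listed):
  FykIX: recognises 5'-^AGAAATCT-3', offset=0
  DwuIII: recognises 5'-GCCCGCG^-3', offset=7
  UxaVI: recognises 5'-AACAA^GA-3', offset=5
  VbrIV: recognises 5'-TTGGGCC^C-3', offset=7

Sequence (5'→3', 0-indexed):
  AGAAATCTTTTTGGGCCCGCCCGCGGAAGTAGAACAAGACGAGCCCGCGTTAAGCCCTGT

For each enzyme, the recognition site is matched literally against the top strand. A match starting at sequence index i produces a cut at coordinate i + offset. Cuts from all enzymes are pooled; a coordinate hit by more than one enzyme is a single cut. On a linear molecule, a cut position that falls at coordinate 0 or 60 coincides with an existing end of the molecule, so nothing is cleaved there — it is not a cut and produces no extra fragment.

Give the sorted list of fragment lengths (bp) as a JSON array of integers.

[8,11,12,12,17]

Per-enzyme occurrences:
  FykIX (AGAAATCT, off=0): starts [0] → cuts [] (position 0 is a terminus of the linear molecule — no cut)
  DwuIII (GCCCGCG, off=7): starts [18, 42] → cuts [25, 49]
  UxaVI (AACAAGA, off=5): starts [32] → cuts [37]
  VbrIV (TTGGGCCC, off=7): starts [10] → cuts [17]

All cut coordinates (distinct, sorted): [17, 25, 37, 49]

Fragments:
  [0,17): 17 bp
  [17,25): 8 bp
  [25,37): 12 bp
  [37,49): 12 bp
  [49,60): 11 bp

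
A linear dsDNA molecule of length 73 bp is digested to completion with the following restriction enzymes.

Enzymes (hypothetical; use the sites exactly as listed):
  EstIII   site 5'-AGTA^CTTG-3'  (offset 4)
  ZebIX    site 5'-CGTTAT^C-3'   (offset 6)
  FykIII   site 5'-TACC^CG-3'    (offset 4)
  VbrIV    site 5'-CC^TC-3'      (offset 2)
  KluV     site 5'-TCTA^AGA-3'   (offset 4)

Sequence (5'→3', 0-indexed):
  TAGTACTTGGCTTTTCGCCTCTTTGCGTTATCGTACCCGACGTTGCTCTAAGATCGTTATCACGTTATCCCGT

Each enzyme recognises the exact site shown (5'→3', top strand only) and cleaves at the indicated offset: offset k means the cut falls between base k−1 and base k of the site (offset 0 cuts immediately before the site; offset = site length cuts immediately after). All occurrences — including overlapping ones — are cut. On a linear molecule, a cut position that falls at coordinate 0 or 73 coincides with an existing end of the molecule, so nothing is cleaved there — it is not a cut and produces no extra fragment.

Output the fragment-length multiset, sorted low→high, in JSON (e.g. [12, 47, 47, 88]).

Site scan:
  EstIII (AGTACTTG, off=4): starts [1] → cuts [5]
  ZebIX (CGTTATC, off=6): starts [25, 54, 62] → cuts [31, 60, 68]
  FykIII (TACCCG, off=4): starts [33] → cuts [37]
  VbrIV (CCTC, off=2): starts [17] → cuts [19]
  KluV (TCTAAGA, off=4): starts [46] → cuts [50]

All cut coordinates (distinct, sorted): [5, 19, 31, 37, 50, 60, 68]

Fragments:
  [0,5): 5 bp
  [5,19): 14 bp
  [19,31): 12 bp
  [31,37): 6 bp
  [37,50): 13 bp
  [50,60): 10 bp
  [60,68): 8 bp
  [68,73): 5 bp

[5,5,6,8,10,12,13,14]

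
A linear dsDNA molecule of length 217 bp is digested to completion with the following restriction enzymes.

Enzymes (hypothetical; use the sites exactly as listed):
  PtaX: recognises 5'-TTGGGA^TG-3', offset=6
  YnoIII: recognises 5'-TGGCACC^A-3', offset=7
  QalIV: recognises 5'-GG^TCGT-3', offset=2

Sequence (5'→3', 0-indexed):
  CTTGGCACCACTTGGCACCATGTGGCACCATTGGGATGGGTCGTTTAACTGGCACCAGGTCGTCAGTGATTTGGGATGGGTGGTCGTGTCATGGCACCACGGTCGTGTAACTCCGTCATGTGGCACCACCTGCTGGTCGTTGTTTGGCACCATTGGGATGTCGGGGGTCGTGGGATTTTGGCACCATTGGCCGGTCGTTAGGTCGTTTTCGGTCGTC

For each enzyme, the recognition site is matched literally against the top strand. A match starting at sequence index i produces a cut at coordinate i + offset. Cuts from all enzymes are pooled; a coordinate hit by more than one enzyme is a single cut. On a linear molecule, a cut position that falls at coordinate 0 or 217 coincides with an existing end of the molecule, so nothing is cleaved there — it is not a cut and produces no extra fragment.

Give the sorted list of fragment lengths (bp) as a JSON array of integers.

Per-enzyme occurrences:
  PtaX TTGGGATG/6: at [30, 70, 152] ⇒ [36, 76, 158]
  YnoIII TGGCACCA/7: at [2, 12, 22, 49, 91, 120, 144, 178] ⇒ [9, 19, 29, 56, 98, 127, 151, 185]
  QalIV GGTCGT/2: at [38, 57, 81, 100, 134, 165, 192, 200, 210] ⇒ [40, 59, 83, 102, 136, 167, 194, 202, 212]

Pooled cuts: [9, 19, 29, 36, 40, 56, 59, 76, 83, 98, 102, 127, 136, 151, 158, 167, 185, 194, 202, 212]

Fragments:
  [0,9): 9 bp
  [9,19): 10 bp
  [19,29): 10 bp
  [29,36): 7 bp
  [36,40): 4 bp
  [40,56): 16 bp
  [56,59): 3 bp
  [59,76): 17 bp
  [76,83): 7 bp
  [83,98): 15 bp
  [98,102): 4 bp
  [102,127): 25 bp
  [127,136): 9 bp
  [136,151): 15 bp
  [151,158): 7 bp
  [158,167): 9 bp
  [167,185): 18 bp
  [185,194): 9 bp
  [194,202): 8 bp
  [202,212): 10 bp
  [212,217): 5 bp

[3,4,4,5,7,7,7,8,9,9,9,9,10,10,10,15,15,16,17,18,25]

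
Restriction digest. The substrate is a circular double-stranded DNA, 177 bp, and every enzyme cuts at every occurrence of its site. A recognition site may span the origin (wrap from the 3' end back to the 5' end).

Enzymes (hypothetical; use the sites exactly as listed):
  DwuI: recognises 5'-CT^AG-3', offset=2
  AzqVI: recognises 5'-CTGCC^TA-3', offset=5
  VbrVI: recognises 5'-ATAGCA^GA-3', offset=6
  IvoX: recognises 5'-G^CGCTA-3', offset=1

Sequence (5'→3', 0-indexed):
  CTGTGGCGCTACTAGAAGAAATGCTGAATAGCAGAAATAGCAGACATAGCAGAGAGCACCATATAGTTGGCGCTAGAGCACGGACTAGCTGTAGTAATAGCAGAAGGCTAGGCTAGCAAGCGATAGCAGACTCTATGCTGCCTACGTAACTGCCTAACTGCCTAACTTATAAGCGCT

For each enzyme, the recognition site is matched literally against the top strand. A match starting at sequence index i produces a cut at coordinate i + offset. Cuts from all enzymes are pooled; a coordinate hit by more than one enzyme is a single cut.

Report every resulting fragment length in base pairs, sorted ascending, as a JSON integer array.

[4,5,7,7,8,9,9,12,12,14,14,16,19,20,21]

Scan for sites:
  DwuI (CTAG, off=2): starts [11, 72, 84, 107, 112] → cuts [13, 74, 86, 109, 114]
  AzqVI (CTGCCTA, off=5): starts [137, 149, 157] → cuts [142, 154, 162]
  VbrVI (ATAGCAGA, off=6): starts [27, 36, 45, 96, 122] → cuts [33, 42, 51, 102, 128]
  IvoX (GCGCTA, off=1): starts [5, 69] → cuts [6, 70]

Pooled cuts: [6, 13, 33, 42, 51, 70, 74, 86, 102, 109, 114, 128, 142, 154, 162]

Fragment lengths:
  6→13: 7 bp
  13→33: 20 bp
  33→42: 9 bp
  42→51: 9 bp
  51→70: 19 bp
  70→74: 4 bp
  74→86: 12 bp
  86→102: 16 bp
  102→109: 7 bp
  109→114: 5 bp
  114→128: 14 bp
  128→142: 14 bp
  142→154: 12 bp
  154→162: 8 bp
  162→6 (wrap): 177-162+6 = 21 bp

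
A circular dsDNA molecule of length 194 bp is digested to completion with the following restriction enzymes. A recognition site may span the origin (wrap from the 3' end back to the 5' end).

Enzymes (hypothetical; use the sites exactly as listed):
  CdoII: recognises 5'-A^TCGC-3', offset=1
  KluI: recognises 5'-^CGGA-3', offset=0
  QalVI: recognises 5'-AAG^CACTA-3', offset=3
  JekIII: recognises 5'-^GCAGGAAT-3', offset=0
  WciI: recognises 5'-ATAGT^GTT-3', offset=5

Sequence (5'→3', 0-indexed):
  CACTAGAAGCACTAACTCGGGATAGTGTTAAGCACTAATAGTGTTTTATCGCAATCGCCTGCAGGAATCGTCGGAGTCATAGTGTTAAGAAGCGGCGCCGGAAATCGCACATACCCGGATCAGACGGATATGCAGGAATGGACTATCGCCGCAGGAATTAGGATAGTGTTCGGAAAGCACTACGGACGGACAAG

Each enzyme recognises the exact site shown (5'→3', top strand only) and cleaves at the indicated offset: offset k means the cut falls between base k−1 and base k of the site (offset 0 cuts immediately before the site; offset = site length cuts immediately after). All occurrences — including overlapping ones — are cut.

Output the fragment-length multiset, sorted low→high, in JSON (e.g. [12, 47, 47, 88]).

[3,4,5,5,6,6,6,6,6,7,7,8,9,9,10,11,11,12,14,15,17,17]

Site scan:
  CdoII ATCGC/1: at [47, 53, 103, 144] ⇒ [48, 54, 104, 145]
  KluI CGGA/0: at [71, 98, 115, 124, 170, 182, 186] ⇒ [71, 98, 115, 124, 170, 182, 186]
  QalVI AAGCACTA/3: at [6, 29, 174, 191] ⇒ [0, 9, 32, 177]
  JekIII GCAGGAAT/0: at [60, 131, 150] ⇒ [60, 131, 150]
  WciI ATAGTGTT/5: at [21, 37, 78, 162] ⇒ [26, 42, 83, 167]

Pooled cuts: [0, 9, 26, 32, 42, 48, 54, 60, 71, 83, 98, 104, 115, 124, 131, 145, 150, 167, 170, 177, 182, 186]

Fragments:
  0→9: 9 bp
  9→26: 17 bp
  26→32: 6 bp
  32→42: 10 bp
  42→48: 6 bp
  48→54: 6 bp
  54→60: 6 bp
  60→71: 11 bp
  71→83: 12 bp
  83→98: 15 bp
  98→104: 6 bp
  104→115: 11 bp
  115→124: 9 bp
  124→131: 7 bp
  131→145: 14 bp
  145→150: 5 bp
  150→167: 17 bp
  167→170: 3 bp
  170→177: 7 bp
  177→182: 5 bp
  182→186: 4 bp
  186→0 (wrap): 194-186+0 = 8 bp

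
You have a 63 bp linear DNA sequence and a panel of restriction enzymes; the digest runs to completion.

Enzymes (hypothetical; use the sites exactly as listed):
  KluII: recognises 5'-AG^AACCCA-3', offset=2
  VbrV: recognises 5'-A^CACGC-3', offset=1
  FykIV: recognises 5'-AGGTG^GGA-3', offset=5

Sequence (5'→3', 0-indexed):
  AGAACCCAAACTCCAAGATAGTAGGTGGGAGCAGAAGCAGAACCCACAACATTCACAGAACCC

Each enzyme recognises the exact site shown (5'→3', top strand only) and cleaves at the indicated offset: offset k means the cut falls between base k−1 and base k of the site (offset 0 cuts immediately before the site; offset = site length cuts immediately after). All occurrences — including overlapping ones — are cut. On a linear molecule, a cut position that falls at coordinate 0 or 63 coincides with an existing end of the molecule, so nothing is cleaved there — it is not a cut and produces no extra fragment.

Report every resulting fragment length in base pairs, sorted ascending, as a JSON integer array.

[2,13,23,25]

Per-enzyme occurrences:
  KluII (AGAACCCA, off=2): starts [0, 38] → cuts [2, 40]
  VbrV (ACACGC, off=1): no sites
  FykIV (AGGTGGGA, off=5): starts [22] → cuts [27]

Pooled cuts: [2, 27, 40]

Fragments:
  [0,2): 2 bp
  [2,27): 25 bp
  [27,40): 13 bp
  [40,63): 23 bp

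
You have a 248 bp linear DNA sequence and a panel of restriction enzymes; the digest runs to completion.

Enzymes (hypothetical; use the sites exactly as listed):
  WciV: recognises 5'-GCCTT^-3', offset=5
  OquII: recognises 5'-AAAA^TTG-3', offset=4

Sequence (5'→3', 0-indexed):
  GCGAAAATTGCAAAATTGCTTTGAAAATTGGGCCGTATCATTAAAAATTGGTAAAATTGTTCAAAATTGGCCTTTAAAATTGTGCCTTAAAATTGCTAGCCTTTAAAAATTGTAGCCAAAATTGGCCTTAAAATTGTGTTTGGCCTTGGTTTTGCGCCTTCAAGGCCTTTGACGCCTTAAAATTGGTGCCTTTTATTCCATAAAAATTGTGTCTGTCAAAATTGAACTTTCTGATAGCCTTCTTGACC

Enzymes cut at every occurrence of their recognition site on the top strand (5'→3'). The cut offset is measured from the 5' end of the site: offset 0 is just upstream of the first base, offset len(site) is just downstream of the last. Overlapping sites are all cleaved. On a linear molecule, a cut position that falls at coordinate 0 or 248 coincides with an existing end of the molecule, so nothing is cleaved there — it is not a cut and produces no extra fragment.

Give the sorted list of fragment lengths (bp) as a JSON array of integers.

Per-enzyme occurrences:
  WciV GCCTT/5: at [69, 83, 98, 124, 142, 155, 164, 173, 187, 236] ⇒ [74, 88, 103, 129, 147, 160, 169, 178, 192, 241]
  OquII AAAATTG/4: at [3, 11, 23, 43, 52, 62, 75, 88, 105, 117, 129, 178, 202, 217] ⇒ [7, 15, 27, 47, 56, 66, 79, 92, 109, 121, 133, 182, 206, 221]

Pooled cuts: [7, 15, 27, 47, 56, 66, 74, 79, 88, 92, 103, 109, 121, 129, 133, 147, 160, 169, 178, 182, 192, 206, 221, 241]

Fragment lengths:
  [0,7): 7 bp
  [7,15): 8 bp
  [15,27): 12 bp
  [27,47): 20 bp
  [47,56): 9 bp
  [56,66): 10 bp
  [66,74): 8 bp
  [74,79): 5 bp
  [79,88): 9 bp
  [88,92): 4 bp
  [92,103): 11 bp
  [103,109): 6 bp
  [109,121): 12 bp
  [121,129): 8 bp
  [129,133): 4 bp
  [133,147): 14 bp
  [147,160): 13 bp
  [160,169): 9 bp
  [169,178): 9 bp
  [178,182): 4 bp
  [182,192): 10 bp
  [192,206): 14 bp
  [206,221): 15 bp
  [221,241): 20 bp
  [241,248): 7 bp

[4,4,4,5,6,7,7,8,8,8,9,9,9,9,10,10,11,12,12,13,14,14,15,20,20]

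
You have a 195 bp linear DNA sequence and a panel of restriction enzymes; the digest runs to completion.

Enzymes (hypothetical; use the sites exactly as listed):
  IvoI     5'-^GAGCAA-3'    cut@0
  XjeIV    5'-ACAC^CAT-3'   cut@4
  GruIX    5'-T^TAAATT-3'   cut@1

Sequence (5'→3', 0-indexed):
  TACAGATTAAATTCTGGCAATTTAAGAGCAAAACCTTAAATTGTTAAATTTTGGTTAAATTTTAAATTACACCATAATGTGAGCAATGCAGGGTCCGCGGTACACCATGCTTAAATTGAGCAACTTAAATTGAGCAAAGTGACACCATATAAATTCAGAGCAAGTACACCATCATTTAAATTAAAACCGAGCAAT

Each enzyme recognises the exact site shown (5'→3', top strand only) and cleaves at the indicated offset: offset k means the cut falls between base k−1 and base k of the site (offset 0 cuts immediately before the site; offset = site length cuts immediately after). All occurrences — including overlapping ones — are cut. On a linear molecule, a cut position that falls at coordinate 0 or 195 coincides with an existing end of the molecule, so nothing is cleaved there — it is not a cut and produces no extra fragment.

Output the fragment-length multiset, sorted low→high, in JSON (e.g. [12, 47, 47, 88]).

[6,6,6,7,7,7,7,8,8,8,10,11,11,12,12,12,14,18,25]

Site scan:
  IvoI (GAGCAA, off=0): starts [25, 80, 117, 131, 157, 188] → cuts [25, 80, 117, 131, 157, 188]
  XjeIV (ACACCAT, off=4): starts [68, 101, 141, 165] → cuts [72, 105, 145, 169]
  GruIX (TTAAATT, off=1): starts [6, 35, 43, 54, 61, 110, 124, 175] → cuts [7, 36, 44, 55, 62, 111, 125, 176]

Pooled cuts: [7, 25, 36, 44, 55, 62, 72, 80, 105, 111, 117, 125, 131, 145, 157, 169, 176, 188]

Fragment lengths:
  [0,7): 7 bp
  [7,25): 18 bp
  [25,36): 11 bp
  [36,44): 8 bp
  [44,55): 11 bp
  [55,62): 7 bp
  [62,72): 10 bp
  [72,80): 8 bp
  [80,105): 25 bp
  [105,111): 6 bp
  [111,117): 6 bp
  [117,125): 8 bp
  [125,131): 6 bp
  [131,145): 14 bp
  [145,157): 12 bp
  [157,169): 12 bp
  [169,176): 7 bp
  [176,188): 12 bp
  [188,195): 7 bp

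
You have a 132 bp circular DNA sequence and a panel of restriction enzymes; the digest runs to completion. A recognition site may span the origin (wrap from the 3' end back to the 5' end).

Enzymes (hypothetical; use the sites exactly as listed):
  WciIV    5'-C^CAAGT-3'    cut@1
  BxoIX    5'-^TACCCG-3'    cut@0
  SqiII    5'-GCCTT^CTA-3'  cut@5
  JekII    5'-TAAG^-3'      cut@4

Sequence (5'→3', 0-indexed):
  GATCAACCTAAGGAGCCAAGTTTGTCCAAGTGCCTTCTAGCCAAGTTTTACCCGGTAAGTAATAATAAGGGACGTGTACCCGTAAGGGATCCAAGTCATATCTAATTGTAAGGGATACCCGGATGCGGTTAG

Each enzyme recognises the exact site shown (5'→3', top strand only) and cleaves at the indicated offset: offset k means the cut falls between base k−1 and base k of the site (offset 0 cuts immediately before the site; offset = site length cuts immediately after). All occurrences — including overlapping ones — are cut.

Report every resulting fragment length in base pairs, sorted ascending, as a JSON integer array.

[3,4,5,5,7,7,10,10,10,10,11,21,29]

Site scan:
  WciIV (CCAAGT, off=1): starts [15, 25, 40, 90] → cuts [16, 26, 41, 91]
  BxoIX (TACCCG, off=0): starts [48, 76, 115] → cuts [48, 76, 115]
  SqiII (GCCTTCTA, off=5): starts [31] → cuts [36]
  JekII (TAAG, off=4): starts [8, 55, 65, 82, 108] → cuts [12, 59, 69, 86, 112]

All cut coordinates (distinct, sorted): [12, 16, 26, 36, 41, 48, 59, 69, 76, 86, 91, 112, 115]

Fragments:
  12→16: 4 bp
  16→26: 10 bp
  26→36: 10 bp
  36→41: 5 bp
  41→48: 7 bp
  48→59: 11 bp
  59→69: 10 bp
  69→76: 7 bp
  76→86: 10 bp
  86→91: 5 bp
  91→112: 21 bp
  112→115: 3 bp
  115→12 (wrap): 132-115+12 = 29 bp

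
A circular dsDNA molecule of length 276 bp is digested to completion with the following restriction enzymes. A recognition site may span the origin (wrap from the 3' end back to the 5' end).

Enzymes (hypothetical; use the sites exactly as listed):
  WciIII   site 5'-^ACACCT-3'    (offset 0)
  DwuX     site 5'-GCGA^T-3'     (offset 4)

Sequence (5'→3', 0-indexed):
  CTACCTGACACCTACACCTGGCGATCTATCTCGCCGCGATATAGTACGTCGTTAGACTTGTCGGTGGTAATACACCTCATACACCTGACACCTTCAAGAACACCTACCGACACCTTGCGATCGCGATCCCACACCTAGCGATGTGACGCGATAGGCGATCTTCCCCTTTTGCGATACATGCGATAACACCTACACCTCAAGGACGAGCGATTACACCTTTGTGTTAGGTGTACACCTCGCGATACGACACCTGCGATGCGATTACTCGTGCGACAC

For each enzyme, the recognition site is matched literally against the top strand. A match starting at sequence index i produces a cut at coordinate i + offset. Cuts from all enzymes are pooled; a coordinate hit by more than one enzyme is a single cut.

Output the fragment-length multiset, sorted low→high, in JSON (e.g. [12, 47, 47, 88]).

Scan for sites:
  WciIII (ACACCT, off=0): starts [7, 13, 71, 80, 87, 99, 109, 130, 185, 191, 212, 231, 246, 272] → cuts [7, 13, 71, 80, 87, 99, 109, 130, 185, 191, 212, 231, 246, 272]
  DwuX (GCGAT, off=4): starts [20, 35, 116, 122, 137, 147, 154, 170, 179, 206, 238, 252, 257] → cuts [24, 39, 120, 126, 141, 151, 158, 174, 183, 210, 242, 256, 261]

Pooled cuts: [7, 13, 24, 39, 71, 80, 87, 99, 109, 120, 126, 130, 141, 151, 158, 174, 183, 185, 191, 210, 212, 231, 242, 246, 256, 261, 272]

Fragment lengths:
  7→13: 6 bp
  13→24: 11 bp
  24→39: 15 bp
  39→71: 32 bp
  71→80: 9 bp
  80→87: 7 bp
  87→99: 12 bp
  99→109: 10 bp
  109→120: 11 bp
  120→126: 6 bp
  126→130: 4 bp
  130→141: 11 bp
  141→151: 10 bp
  151→158: 7 bp
  158→174: 16 bp
  174→183: 9 bp
  183→185: 2 bp
  185→191: 6 bp
  191→210: 19 bp
  210→212: 2 bp
  212→231: 19 bp
  231→242: 11 bp
  242→246: 4 bp
  246→256: 10 bp
  256→261: 5 bp
  261→272: 11 bp
  272→7 (wrap): 276-272+7 = 11 bp

[2,2,4,4,5,6,6,6,7,7,9,9,10,10,10,11,11,11,11,11,11,12,15,16,19,19,32]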